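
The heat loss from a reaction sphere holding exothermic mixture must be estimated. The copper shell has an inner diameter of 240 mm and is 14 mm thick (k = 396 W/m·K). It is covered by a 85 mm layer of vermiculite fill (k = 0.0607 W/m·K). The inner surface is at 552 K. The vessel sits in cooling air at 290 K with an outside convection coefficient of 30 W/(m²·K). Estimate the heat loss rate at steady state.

For a spherical shell R = (1/r₁ − 1/r₂)/(4πk); film R = 1/(h·4πr²). In series:
R_copper shell = (1/0.12 − 1/0.134)/(4π×396) = 1.75×10^-4 K/W
R_vermiculite fill = (1/0.134 − 1/0.219)/(4π×0.0607) = 3.797 K/W
R_outer film = 1/(h·4πr_o²) = 1/(30×4π×0.219²) = 0.05531 K/W
R_total = 3.853 K/W
Q = ΔT/R_total = 262/3.853

Q ≈ 68 W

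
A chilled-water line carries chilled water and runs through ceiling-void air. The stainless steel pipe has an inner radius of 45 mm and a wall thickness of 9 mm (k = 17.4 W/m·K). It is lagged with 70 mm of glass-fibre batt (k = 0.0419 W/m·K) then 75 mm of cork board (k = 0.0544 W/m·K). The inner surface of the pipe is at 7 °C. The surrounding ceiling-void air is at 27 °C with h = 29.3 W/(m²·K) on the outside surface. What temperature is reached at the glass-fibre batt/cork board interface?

T ≈ 20.8 °C

For a radial system each layer contributes R = ln(r_out/r_in)/(2πkL); films add R = 1/(hA).
R_stainless steel pipe wall = ln(54/45)/(2π×17.4×1) = 0.001668 K/W
R_glass-fibre batt = ln(124/54)/(2π×0.0419×1) = 3.158 K/W
R_cork board = ln(199/124)/(2π×0.0544×1) = 1.384 K/W
R_outer film = 1/(h_o·2πr_oL) = 1/(29.3×2π×0.199×1) = 0.0273 K/W
R_total = 4.571 K/W
Q = ΔT/R_total = 20/4.571
Q = 4.38 W/m
T_interface = T_inner + Q·ΣR(inner→interface) = 7 + 4.38×3.159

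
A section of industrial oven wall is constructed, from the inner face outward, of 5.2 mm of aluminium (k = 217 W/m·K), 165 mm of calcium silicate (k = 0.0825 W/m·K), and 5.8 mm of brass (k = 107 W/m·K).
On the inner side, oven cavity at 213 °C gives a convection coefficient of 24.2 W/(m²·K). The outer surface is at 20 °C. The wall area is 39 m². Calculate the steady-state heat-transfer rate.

Model the wall as resistances in series:
R_inner film = 1/(h_i·A) = 1/(24.2×39) = 0.00106 K/W
R_aluminium = L/(kA) = 0.0052/(217×39) = 6.144×10^-7 K/W
R_calcium silicate = L/(kA) = 0.165/(0.0825×39) = 0.05128 K/W
R_brass = L/(kA) = 0.0058/(107×39) = 1.39×10^-6 K/W
R_total = 0.05234 K/W
Q = ΔT / R_total = 193 / 0.05234

Q ≈ 3690 W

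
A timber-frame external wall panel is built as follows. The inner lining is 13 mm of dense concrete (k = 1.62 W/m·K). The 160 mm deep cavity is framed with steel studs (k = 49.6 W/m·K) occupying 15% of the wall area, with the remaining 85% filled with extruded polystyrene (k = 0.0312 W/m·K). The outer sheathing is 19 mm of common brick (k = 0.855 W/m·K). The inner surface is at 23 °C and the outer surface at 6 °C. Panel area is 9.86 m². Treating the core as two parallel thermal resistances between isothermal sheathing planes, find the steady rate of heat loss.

Sheathing layers in series; stud and cavity paths in parallel between them.
R_inner = 0.013/(1.62×9.86) = 8.139×10^-4 K/W
R_stud  = 0.16/(49.6×0.15×9.86) = 0.002181 K/W
R_cav   = 0.16/(0.0312×0.85×9.86) = 0.6119 K/W
1/R_core = 1/R_stud + 1/R_cav → R_core = 0.002173 K/W
R_outer = 0.019/(0.855×9.86) = 0.002254 K/W
R_total = 0.005241 K/W
Q = ΔT/R_total = 17/0.005241

Q ≈ 3240 W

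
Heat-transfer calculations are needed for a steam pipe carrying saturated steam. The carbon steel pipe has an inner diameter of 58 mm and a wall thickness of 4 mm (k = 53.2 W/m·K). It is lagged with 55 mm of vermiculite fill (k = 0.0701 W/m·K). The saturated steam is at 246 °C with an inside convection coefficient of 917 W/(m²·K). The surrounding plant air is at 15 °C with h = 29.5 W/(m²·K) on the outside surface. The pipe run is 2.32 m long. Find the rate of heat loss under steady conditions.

Treating each annulus and film as a series resistance:
R_inner film = 1/(h_i·2πr₁L) = 1/(917×2π×0.029×2.32) = 0.00258 K/W
R_carbon steel pipe wall = ln(33/29)/(2π×53.2×2.32) = 1.666×10^-4 K/W
R_vermiculite fill = ln(88/33)/(2π×0.0701×2.32) = 0.9599 K/W
R_outer film = 1/(h_o·2πr_oL) = 1/(29.5×2π×0.088×2.32) = 0.02643 K/W
R_total = 0.989 K/W
Q = ΔT/R_total = 231/0.989

Q ≈ 234 W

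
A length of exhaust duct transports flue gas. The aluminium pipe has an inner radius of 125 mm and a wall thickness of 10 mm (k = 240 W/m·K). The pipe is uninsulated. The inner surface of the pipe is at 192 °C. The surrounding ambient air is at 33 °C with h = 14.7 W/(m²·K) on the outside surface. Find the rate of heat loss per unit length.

Cylindrical conduction, so R = ln(r₂/r₁)/(2πkL) per layer, in series:
R_aluminium pipe wall = ln(135/125)/(2π×240×1) = 5.104×10^-5 K/W
R_outer film = 1/(h_o·2πr_oL) = 1/(14.7×2π×0.135×1) = 0.0802 K/W
R_total = 0.08025 K/W
Q = ΔT/R_total = 159/0.08025

q′ ≈ 1980 W/m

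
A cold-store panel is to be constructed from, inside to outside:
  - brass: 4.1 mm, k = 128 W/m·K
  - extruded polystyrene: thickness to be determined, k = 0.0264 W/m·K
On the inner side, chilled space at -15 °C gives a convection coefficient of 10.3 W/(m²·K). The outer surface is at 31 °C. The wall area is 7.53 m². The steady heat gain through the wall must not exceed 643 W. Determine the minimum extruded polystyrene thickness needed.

Treating each layer as a thermal resistance in series:
R_inner film = 1/(h_i·A) = 1/(10.3×7.53) = 0.01289 K/W
R_brass = L/(kA) = 0.0041/(128×7.53) = 4.254×10^-6 K/W
Sum of the known resistances R_other = 0.0129 K/W
Required total resistance R_tot = ΔT/Q_allow = 46/643 = 0.07154 K/W
R_extruded polystyrene = R_tot − R_other = 0.05864 K/W
L = R·k·A = 0.05864×0.0264×7.53

L ≈ 11.7 mm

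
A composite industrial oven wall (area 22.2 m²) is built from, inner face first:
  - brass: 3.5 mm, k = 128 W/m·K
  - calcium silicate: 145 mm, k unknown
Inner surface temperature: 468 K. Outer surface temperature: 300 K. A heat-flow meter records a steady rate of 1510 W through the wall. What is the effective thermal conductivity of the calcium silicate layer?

Treating each layer as a thermal resistance in series:
R_brass = L/(kA) = 0.0035/(128×22.2) = 1.232×10^-6 K/W
Sum of known resistances R_other = 1.232×10^-6 K/W
Total R = ΔT/Q = 168/1510 = 0.1113 K/W
R_calcium silicate = R_total − R_other = 0.1113 K/W
k = L/(R·A) = 0.145/(0.1113×22.2)

k ≈ 0.0587 W/(m·K)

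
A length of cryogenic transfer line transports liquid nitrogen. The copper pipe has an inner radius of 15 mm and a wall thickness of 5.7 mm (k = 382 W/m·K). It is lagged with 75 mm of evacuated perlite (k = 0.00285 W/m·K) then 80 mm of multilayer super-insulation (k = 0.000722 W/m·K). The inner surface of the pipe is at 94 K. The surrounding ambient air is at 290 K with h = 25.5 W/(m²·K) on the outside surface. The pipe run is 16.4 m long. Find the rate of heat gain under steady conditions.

Treating each annulus and film as a series resistance:
R_copper pipe wall = ln(20.7/15)/(2π×382×16.4) = 8.182×10^-6 K/W
R_evacuated perlite = ln(95.7/20.7)/(2π×0.00285×16.4) = 5.214 K/W
R_multilayer super-insulation = ln(175.7/95.7)/(2π×0.000722×16.4) = 8.166 K/W
R_outer film = 1/(h_o·2πr_oL) = 1/(25.5×2π×0.1757×16.4) = 0.002166 K/W
R_total = 13.38 K/W
Q = ΔT/R_total = 196/13.38

Q ≈ 14.6 W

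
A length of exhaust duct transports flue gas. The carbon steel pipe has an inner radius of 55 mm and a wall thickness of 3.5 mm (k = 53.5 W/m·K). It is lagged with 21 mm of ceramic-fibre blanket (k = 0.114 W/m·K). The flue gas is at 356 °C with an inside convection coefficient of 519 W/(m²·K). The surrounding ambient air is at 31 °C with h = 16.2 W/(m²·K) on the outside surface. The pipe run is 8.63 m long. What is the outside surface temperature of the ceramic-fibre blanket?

T ≈ 103 °C

Radial resistances (cylindrical: R_cond = ln(r_o/r_i)/(2πkL), R_conv = 1/(h·2πrL)):
R_inner film = 1/(h_i·2πr₁L) = 1/(519×2π×0.055×8.63) = 6.461×10^-4 K/W
R_carbon steel pipe wall = ln(58.5/55)/(2π×53.5×8.63) = 2.127×10^-5 K/W
R_ceramic-fibre blanket = ln(79.5/58.5)/(2π×0.114×8.63) = 0.04962 K/W
R_outer film = 1/(h_o·2πr_oL) = 1/(16.2×2π×0.0795×8.63) = 0.01432 K/W
R_total = 0.06461 K/W
Q = ΔT/R_total = 325/0.06461
Q = 5030 W
T_interface = T_inner − Q·ΣR(inner→interface) = 356 − 5030×0.05029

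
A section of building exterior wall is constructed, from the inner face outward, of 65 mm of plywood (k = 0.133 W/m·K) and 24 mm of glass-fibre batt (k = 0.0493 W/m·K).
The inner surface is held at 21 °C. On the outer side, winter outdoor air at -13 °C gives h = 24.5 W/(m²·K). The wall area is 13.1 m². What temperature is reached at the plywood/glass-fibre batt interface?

Treating each layer as a thermal resistance in series:
R_plywood = L/(kA) = 0.065/(0.133×13.1) = 0.03731 K/W
R_glass-fibre batt = L/(kA) = 0.024/(0.0493×13.1) = 0.03716 K/W
R_outer film = 1/(h_o·A) = 1/(24.5×13.1) = 0.003116 K/W
R_total = 0.07758 K/W;  Q = ΔT/R_total = 34/0.07758 = 438.2 W
T_interface = T_inner − Q·ΣR(inner→interface) = 21 − 438×0.03731

T ≈ 4.65 °C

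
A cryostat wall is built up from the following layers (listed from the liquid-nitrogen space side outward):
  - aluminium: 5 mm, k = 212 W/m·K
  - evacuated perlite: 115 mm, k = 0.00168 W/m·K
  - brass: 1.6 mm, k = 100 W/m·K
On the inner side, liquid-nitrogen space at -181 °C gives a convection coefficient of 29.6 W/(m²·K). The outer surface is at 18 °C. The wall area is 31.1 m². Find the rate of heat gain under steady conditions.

Q ≈ 90.4 W

Series thermal resistances:
R_inner film = 1/(h_i·A) = 1/(29.6×31.1) = 0.001086 K/W
R_aluminium = L/(kA) = 0.005/(212×31.1) = 7.584×10^-7 K/W
R_evacuated perlite = L/(kA) = 0.115/(0.00168×31.1) = 2.201 K/W
R_brass = L/(kA) = 0.0016/(100×31.1) = 5.145×10^-7 K/W
R_total = 2.202 K/W
Q = ΔT / R_total = 199 / 2.202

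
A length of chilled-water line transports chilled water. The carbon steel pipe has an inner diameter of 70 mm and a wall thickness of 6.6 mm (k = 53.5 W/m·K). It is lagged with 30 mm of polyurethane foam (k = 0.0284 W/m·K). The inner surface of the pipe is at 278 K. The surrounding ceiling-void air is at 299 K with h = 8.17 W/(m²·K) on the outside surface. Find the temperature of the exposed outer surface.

T ≈ 297 K

Radial resistances (cylindrical: R_cond = ln(r_o/r_i)/(2πkL), R_conv = 1/(h·2πrL)):
R_carbon steel pipe wall = ln(41.6/35)/(2π×53.5×1) = 5.139×10^-4 K/W
R_polyurethane foam = ln(71.6/41.6)/(2π×0.0284×1) = 3.043 K/W
R_outer film = 1/(h_o·2πr_oL) = 1/(8.17×2π×0.0716×1) = 0.2721 K/W
R_total = 3.316 K/W
Q = ΔT/R_total = 21/3.316
Q = 6.33 W/m
T_interface = T_inner + Q·ΣR(inner→interface) = 278 + 6.33×3.043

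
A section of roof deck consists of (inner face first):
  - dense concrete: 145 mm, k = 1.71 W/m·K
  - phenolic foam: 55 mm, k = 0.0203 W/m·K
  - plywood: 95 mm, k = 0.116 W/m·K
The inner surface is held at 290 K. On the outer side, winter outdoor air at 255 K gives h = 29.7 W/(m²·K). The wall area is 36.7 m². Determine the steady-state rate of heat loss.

Q ≈ 352 W

Model the wall as resistances in series:
R_dense concrete = L/(kA) = 0.145/(1.71×36.7) = 0.00231 K/W
R_phenolic foam = L/(kA) = 0.055/(0.0203×36.7) = 0.07382 K/W
R_plywood = L/(kA) = 0.095/(0.116×36.7) = 0.02232 K/W
R_outer film = 1/(h_o·A) = 1/(29.7×36.7) = 9.174×10^-4 K/W
R_total = 0.09937 K/W
Q = ΔT / R_total = 35 / 0.09937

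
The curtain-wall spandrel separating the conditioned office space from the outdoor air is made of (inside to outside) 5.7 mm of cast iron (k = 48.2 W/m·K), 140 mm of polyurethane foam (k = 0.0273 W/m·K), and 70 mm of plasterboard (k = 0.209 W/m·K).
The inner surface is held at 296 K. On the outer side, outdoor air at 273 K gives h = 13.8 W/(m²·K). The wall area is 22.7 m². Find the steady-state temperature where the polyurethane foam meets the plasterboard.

Series thermal resistances:
R_cast iron = L/(kA) = 0.0057/(48.2×22.7) = 5.21×10^-6 K/W
R_polyurethane foam = L/(kA) = 0.14/(0.0273×22.7) = 0.2259 K/W
R_plasterboard = L/(kA) = 0.07/(0.209×22.7) = 0.01475 K/W
R_outer film = 1/(h_o·A) = 1/(13.8×22.7) = 0.003192 K/W
R_total = 0.2439 K/W;  Q = ΔT/R_total = 23/0.2439 = 94.31 W
T_interface = T_inner − Q·ΣR(inner→interface) = 296 − 94.3×0.2259

T ≈ 275 K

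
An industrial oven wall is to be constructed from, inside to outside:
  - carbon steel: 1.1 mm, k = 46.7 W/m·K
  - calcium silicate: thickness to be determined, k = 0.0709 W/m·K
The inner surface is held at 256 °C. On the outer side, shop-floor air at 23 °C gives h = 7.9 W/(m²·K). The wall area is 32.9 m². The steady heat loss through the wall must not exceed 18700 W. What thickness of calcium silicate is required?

Model the wall as resistances in series:
R_carbon steel = L/(kA) = 0.0011/(46.7×32.9) = 7.159×10^-7 K/W
R_outer film = 1/(h_o·A) = 1/(7.9×32.9) = 0.003847 K/W
Sum of the known resistances R_other = 0.003848 K/W
Required total resistance R_tot = ΔT/Q_allow = 233/18700 = 0.01246 K/W
R_calcium silicate = R_tot − R_other = 0.008612 K/W
L = R·k·A = 0.008612×0.0709×32.9

L ≈ 20.1 mm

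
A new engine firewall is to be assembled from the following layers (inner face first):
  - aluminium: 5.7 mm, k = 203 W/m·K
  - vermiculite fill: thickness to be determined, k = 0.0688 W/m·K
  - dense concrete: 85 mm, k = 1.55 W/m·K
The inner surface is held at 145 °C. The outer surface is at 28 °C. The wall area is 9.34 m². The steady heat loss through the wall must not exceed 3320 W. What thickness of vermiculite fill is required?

Model the wall as resistances in series:
R_aluminium = L/(kA) = 0.0057/(203×9.34) = 3.006×10^-6 K/W
R_dense concrete = L/(kA) = 0.085/(1.55×9.34) = 0.005871 K/W
Sum of the known resistances R_other = 0.005874 K/W
Required total resistance R_tot = ΔT/Q_allow = 117/3320 = 0.03524 K/W
R_vermiculite fill = R_tot − R_other = 0.02937 K/W
L = R·k·A = 0.02937×0.0688×9.34

L ≈ 18.9 mm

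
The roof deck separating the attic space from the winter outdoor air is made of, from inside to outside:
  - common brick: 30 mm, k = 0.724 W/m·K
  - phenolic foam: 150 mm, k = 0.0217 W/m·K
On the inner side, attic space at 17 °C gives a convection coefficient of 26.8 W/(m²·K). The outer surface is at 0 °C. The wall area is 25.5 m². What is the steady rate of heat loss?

Series thermal resistances:
R_inner film = 1/(h_i·A) = 1/(26.8×25.5) = 0.001463 K/W
R_common brick = L/(kA) = 0.03/(0.724×25.5) = 0.001625 K/W
R_phenolic foam = L/(kA) = 0.15/(0.0217×25.5) = 0.2711 K/W
R_total = 0.2742 K/W
Q = ΔT / R_total = 17 / 0.2742

Q ≈ 62 W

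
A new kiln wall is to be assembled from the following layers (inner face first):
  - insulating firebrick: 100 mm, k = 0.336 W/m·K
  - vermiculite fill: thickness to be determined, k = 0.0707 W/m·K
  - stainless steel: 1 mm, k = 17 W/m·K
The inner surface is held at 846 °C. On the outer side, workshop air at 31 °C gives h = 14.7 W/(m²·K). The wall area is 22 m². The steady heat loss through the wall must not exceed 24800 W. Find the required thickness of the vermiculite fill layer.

Series thermal resistances:
R_insulating firebrick = L/(kA) = 0.1/(0.336×22) = 0.01353 K/W
R_stainless steel = L/(kA) = 0.001/(17×22) = 2.674×10^-6 K/W
R_outer film = 1/(h_o·A) = 1/(14.7×22) = 0.003092 K/W
Sum of the known resistances R_other = 0.01662 K/W
Required total resistance R_tot = ΔT/Q_allow = 815/24800 = 0.03286 K/W
R_vermiculite fill = R_tot − R_other = 0.01624 K/W
L = R·k·A = 0.01624×0.0707×22

L ≈ 25.3 mm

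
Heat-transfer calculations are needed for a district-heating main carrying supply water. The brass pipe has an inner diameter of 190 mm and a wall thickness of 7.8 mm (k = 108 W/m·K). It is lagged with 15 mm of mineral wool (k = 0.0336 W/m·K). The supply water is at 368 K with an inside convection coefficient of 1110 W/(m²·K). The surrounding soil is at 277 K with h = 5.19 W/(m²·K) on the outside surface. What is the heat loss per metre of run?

Treating each annulus and film as a series resistance:
R_inner film = 1/(h_i·2πr₁L) = 1/(1110×2π×0.095×1) = 0.001509 K/W
R_brass pipe wall = ln(102.8/95)/(2π×108×1) = 1.163×10^-4 K/W
R_mineral wool = ln(117.8/102.8)/(2π×0.0336×1) = 0.6452 K/W
R_outer film = 1/(h_o·2πr_oL) = 1/(5.19×2π×0.1178×1) = 0.2603 K/W
R_total = 0.9071 K/W
Q = ΔT/R_total = 91/0.9071

q′ ≈ 100 W/m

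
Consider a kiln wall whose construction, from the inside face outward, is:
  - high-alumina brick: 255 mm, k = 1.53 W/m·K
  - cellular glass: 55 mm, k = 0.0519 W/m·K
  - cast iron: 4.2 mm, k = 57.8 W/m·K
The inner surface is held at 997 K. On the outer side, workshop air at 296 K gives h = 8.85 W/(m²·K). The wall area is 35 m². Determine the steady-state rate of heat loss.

Model the wall as resistances in series:
R_high-alumina brick = L/(kA) = 0.255/(1.53×35) = 0.004762 K/W
R_cellular glass = L/(kA) = 0.055/(0.0519×35) = 0.03028 K/W
R_cast iron = L/(kA) = 0.0042/(57.8×35) = 2.076×10^-6 K/W
R_outer film = 1/(h_o·A) = 1/(8.85×35) = 0.003228 K/W
R_total = 0.03827 K/W
Q = ΔT / R_total = 701 / 0.03827

Q ≈ 18300 W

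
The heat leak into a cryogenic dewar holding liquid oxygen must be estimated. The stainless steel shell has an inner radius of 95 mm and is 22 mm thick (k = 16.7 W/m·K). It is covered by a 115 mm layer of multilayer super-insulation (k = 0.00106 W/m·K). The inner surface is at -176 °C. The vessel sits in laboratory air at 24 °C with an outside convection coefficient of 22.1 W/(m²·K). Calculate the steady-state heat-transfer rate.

Radial (spherical) resistances in series:
R_stainless steel shell = (1/0.095 − 1/0.117)/(4π×16.7) = 0.009432 K/W
R_multilayer super-insulation = (1/0.117 − 1/0.232)/(4π×0.00106) = 318.1 K/W
R_outer film = 1/(h·4πr_o²) = 1/(22.1×4π×0.232²) = 0.0669 K/W
R_total = 318.1 K/W
Q = ΔT/R_total = 200/318.1

Q ≈ 0.629 W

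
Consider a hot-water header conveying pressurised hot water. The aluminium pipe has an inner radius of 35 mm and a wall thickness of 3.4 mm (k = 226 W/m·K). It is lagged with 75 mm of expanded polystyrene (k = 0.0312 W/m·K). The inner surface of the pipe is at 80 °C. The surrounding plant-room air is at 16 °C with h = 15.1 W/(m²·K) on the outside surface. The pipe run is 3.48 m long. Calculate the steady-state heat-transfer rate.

Q ≈ 39.7 W

Radial resistances (cylindrical: R_cond = ln(r_o/r_i)/(2πkL), R_conv = 1/(h·2πrL)):
R_aluminium pipe wall = ln(38.4/35)/(2π×226×3.48) = 1.876×10^-5 K/W
R_expanded polystyrene = ln(113.4/38.4)/(2π×0.0312×3.48) = 1.587 K/W
R_outer film = 1/(h_o·2πr_oL) = 1/(15.1×2π×0.1134×3.48) = 0.02671 K/W
R_total = 1.614 K/W
Q = ΔT/R_total = 64/1.614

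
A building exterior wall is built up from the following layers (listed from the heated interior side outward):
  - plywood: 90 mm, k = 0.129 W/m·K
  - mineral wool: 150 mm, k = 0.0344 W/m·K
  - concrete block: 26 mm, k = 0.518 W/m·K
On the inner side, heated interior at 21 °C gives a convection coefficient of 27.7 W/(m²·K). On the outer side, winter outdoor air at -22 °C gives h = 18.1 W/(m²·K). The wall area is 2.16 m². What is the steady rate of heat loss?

Model the wall as resistances in series:
R_inner film = 1/(h_i·A) = 1/(27.7×2.16) = 0.01671 K/W
R_plywood = L/(kA) = 0.09/(0.129×2.16) = 0.323 K/W
R_mineral wool = L/(kA) = 0.15/(0.0344×2.16) = 2.019 K/W
R_concrete block = L/(kA) = 0.026/(0.518×2.16) = 0.02324 K/W
R_outer film = 1/(h_o·A) = 1/(18.1×2.16) = 0.02558 K/W
R_total = 2.407 K/W
Q = ΔT / R_total = 43 / 2.407

Q ≈ 17.9 W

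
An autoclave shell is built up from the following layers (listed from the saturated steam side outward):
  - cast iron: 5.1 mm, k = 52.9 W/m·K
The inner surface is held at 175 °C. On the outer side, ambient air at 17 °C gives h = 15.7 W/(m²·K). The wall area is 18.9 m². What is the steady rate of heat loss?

Model the wall as resistances in series:
R_cast iron = L/(kA) = 0.0051/(52.9×18.9) = 5.101×10^-6 K/W
R_outer film = 1/(h_o·A) = 1/(15.7×18.9) = 0.00337 K/W
R_total = 0.003375 K/W
Q = ΔT / R_total = 158 / 0.003375

Q ≈ 46800 W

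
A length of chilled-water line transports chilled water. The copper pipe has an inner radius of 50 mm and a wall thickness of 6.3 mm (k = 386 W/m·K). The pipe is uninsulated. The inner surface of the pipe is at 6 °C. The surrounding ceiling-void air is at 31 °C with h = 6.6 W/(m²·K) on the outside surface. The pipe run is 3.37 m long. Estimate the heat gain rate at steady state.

Per-layer cylindrical resistances, series-summed:
R_copper pipe wall = ln(56.3/50)/(2π×386×3.37) = 1.452×10^-5 K/W
R_outer film = 1/(h_o·2πr_oL) = 1/(6.6×2π×0.0563×3.37) = 0.1271 K/W
R_total = 0.1271 K/W
Q = ΔT/R_total = 25/0.1271

Q ≈ 197 W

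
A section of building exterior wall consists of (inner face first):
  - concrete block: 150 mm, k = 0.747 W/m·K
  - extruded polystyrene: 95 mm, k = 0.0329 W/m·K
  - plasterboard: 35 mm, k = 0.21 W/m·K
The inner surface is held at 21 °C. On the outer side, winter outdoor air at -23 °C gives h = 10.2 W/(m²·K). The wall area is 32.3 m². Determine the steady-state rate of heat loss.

Treating each layer as a thermal resistance in series:
R_concrete block = L/(kA) = 0.15/(0.747×32.3) = 0.006217 K/W
R_extruded polystyrene = L/(kA) = 0.095/(0.0329×32.3) = 0.0894 K/W
R_plasterboard = L/(kA) = 0.035/(0.21×32.3) = 0.00516 K/W
R_outer film = 1/(h_o·A) = 1/(10.2×32.3) = 0.003035 K/W
R_total = 0.1038 K/W
Q = ΔT / R_total = 44 / 0.1038

Q ≈ 424 W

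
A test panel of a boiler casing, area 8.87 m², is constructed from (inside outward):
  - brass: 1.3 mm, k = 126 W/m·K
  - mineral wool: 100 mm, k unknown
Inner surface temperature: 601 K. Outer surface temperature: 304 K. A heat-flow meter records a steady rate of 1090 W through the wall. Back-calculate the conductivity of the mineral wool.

k ≈ 0.0414 W/(m·K)

Thermal resistances in series:
R_brass = L/(kA) = 0.0013/(126×8.87) = 1.163×10^-6 K/W
Sum of known resistances R_other = 1.163×10^-6 K/W
Total R = ΔT/Q = 297/1090 = 0.2725 K/W
R_mineral wool = R_total − R_other = 0.2725 K/W
k = L/(R·A) = 0.1/(0.2725×8.87)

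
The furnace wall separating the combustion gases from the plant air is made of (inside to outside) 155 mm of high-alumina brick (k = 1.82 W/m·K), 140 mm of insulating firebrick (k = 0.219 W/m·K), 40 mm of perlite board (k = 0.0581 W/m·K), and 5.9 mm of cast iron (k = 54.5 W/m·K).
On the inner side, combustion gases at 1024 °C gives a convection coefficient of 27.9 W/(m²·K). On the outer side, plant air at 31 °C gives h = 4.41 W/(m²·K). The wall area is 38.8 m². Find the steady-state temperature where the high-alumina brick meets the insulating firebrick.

T ≈ 952 °C

Treating each layer as a thermal resistance in series:
R_inner film = 1/(h_i·A) = 1/(27.9×38.8) = 9.238×10^-4 K/W
R_high-alumina brick = L/(kA) = 0.155/(1.82×38.8) = 0.002195 K/W
R_insulating firebrick = L/(kA) = 0.14/(0.219×38.8) = 0.01648 K/W
R_perlite board = L/(kA) = 0.04/(0.0581×38.8) = 0.01774 K/W
R_cast iron = L/(kA) = 0.0059/(54.5×38.8) = 2.79×10^-6 K/W
R_outer film = 1/(h_o·A) = 1/(4.41×38.8) = 0.005844 K/W
R_total = 0.04319 K/W;  Q = ΔT/R_total = 993/0.04319 = 22990 W
T_interface = T_inner − Q·ΣR(inner→interface) = 1024 − 23000×0.003119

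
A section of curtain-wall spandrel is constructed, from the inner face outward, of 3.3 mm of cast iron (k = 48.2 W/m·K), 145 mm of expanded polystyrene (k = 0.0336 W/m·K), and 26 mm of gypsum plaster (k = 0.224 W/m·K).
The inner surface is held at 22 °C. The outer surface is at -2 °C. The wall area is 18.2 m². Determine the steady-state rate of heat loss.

Treating each layer as a thermal resistance in series:
R_cast iron = L/(kA) = 0.0033/(48.2×18.2) = 3.762×10^-6 K/W
R_expanded polystyrene = L/(kA) = 0.145/(0.0336×18.2) = 0.2371 K/W
R_gypsum plaster = L/(kA) = 0.026/(0.224×18.2) = 0.006378 K/W
R_total = 0.2435 K/W
Q = ΔT / R_total = 24 / 0.2435

Q ≈ 98.6 W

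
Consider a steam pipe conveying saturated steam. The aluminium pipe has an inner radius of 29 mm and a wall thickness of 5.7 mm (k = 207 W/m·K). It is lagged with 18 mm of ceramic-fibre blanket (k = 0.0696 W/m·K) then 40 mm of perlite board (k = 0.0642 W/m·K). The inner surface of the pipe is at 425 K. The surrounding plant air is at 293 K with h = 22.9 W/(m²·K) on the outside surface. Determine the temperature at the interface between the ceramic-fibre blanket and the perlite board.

Cylindrical conduction, so R = ln(r₂/r₁)/(2πkL) per layer, in series:
R_aluminium pipe wall = ln(34.7/29)/(2π×207×1) = 1.38×10^-4 K/W
R_ceramic-fibre blanket = ln(52.7/34.7)/(2π×0.0696×1) = 0.9556 K/W
R_perlite board = ln(92.7/52.7)/(2π×0.0642×1) = 1.4 K/W
R_outer film = 1/(h_o·2πr_oL) = 1/(22.9×2π×0.0927×1) = 0.07497 K/W
R_total = 2.431 K/W
Q = ΔT/R_total = 132/2.431
Q = 54.3 W/m
T_interface = T_inner − Q·ΣR(inner→interface) = 425 − 54.3×0.9557

T ≈ 373 K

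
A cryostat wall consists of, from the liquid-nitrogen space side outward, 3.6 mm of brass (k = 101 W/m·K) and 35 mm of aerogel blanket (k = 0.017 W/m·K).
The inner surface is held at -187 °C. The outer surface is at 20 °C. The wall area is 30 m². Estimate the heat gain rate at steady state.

Thermal resistances in series:
R_brass = L/(kA) = 0.0036/(101×30) = 1.188×10^-6 K/W
R_aerogel blanket = L/(kA) = 0.035/(0.017×30) = 0.06863 K/W
R_total = 0.06863 K/W
Q = ΔT / R_total = 207 / 0.06863

Q ≈ 3020 W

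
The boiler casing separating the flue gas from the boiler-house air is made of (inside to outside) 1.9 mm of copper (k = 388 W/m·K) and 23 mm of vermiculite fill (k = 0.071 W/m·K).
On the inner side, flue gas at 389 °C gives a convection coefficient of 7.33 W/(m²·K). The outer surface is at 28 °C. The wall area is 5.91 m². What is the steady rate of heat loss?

Q ≈ 4630 W

Series thermal resistances:
R_inner film = 1/(h_i·A) = 1/(7.33×5.91) = 0.02308 K/W
R_copper = L/(kA) = 0.0019/(388×5.91) = 8.286×10^-7 K/W
R_vermiculite fill = L/(kA) = 0.023/(0.071×5.91) = 0.05481 K/W
R_total = 0.0779 K/W
Q = ΔT / R_total = 361 / 0.0779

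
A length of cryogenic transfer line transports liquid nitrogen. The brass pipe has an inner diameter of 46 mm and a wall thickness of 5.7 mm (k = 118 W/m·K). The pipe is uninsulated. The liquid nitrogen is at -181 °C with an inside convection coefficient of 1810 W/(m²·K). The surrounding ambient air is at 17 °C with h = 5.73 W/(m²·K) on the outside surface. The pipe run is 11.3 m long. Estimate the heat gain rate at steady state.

Q ≈ 2300 W

Per-layer cylindrical resistances, series-summed:
R_inner film = 1/(h_i·2πr₁L) = 1/(1810×2π×0.023×11.3) = 3.383×10^-4 K/W
R_brass pipe wall = ln(28.7/23)/(2π×118×11.3) = 2.643×10^-5 K/W
R_outer film = 1/(h_o·2πr_oL) = 1/(5.73×2π×0.0287×11.3) = 0.08565 K/W
R_total = 0.08601 K/W
Q = ΔT/R_total = 198/0.08601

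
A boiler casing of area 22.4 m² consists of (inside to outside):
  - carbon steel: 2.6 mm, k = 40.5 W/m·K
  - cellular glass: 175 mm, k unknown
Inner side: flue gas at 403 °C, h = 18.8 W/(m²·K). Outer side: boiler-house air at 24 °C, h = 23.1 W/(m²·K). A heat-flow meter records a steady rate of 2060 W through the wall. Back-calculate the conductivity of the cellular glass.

k ≈ 0.0435 W/(m·K)

Series thermal resistances:
R_inner film = 1/(h_i·A) = 1/(18.8×22.4) = 0.002375 K/W
R_carbon steel = L/(kA) = 0.0026/(40.5×22.4) = 2.866×10^-6 K/W
R_outer film = 1/(h_o·A) = 1/(23.1×22.4) = 0.001933 K/W
Sum of known resistances R_other = 0.00431 K/W
Total R = ΔT/Q = 379/2060 = 0.184 K/W
R_cellular glass = R_total − R_other = 0.1797 K/W
k = L/(R·A) = 0.175/(0.1797×22.4)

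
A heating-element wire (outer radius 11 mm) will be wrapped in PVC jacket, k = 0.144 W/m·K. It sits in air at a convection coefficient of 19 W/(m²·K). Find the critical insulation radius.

r_cr ≈ 7.58 mm

For a cylinder r_cr = k/h = 0.144/19
r_cr = 7.58 mm; since the bare radius (11 mm) is above r_cr, any added insulation will reduce heat loss.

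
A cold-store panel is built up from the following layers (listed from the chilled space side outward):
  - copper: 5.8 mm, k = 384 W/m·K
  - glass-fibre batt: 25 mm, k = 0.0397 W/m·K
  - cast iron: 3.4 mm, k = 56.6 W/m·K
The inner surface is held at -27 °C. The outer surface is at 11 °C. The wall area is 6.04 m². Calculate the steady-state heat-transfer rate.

Q ≈ 364 W

Series thermal resistances:
R_copper = L/(kA) = 0.0058/(384×6.04) = 2.501×10^-6 K/W
R_glass-fibre batt = L/(kA) = 0.025/(0.0397×6.04) = 0.1043 K/W
R_cast iron = L/(kA) = 0.0034/(56.6×6.04) = 9.945×10^-6 K/W
R_total = 0.1043 K/W
Q = ΔT / R_total = 38 / 0.1043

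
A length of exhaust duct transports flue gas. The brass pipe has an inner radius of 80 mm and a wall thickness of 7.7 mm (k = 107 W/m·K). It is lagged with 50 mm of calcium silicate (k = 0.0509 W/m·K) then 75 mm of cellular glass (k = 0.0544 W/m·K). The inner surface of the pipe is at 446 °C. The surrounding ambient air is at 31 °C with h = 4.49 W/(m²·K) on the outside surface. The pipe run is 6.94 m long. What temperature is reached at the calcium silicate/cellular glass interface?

Treating each annulus and film as a series resistance:
R_brass pipe wall = ln(87.7/80)/(2π×107×6.94) = 1.97×10^-5 K/W
R_calcium silicate = ln(137.7/87.7)/(2π×0.0509×6.94) = 0.2033 K/W
R_cellular glass = ln(212.7/137.7)/(2π×0.0544×6.94) = 0.1833 K/W
R_outer film = 1/(h_o·2πr_oL) = 1/(4.49×2π×0.2127×6.94) = 0.02401 K/W
R_total = 0.4106 K/W
Q = ΔT/R_total = 415/0.4106
Q = 1010 W
T_interface = T_inner − Q·ΣR(inner→interface) = 446 − 1010×0.2033

T ≈ 241 °C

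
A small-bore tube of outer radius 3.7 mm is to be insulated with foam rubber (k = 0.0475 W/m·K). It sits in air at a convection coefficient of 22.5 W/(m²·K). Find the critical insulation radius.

r_cr ≈ 2.11 mm

For a cylinder r_cr = k/h = 0.0475/22.5
r_cr = 2.11 mm; since the bare radius (3.7 mm) is above r_cr, any added insulation will reduce heat loss.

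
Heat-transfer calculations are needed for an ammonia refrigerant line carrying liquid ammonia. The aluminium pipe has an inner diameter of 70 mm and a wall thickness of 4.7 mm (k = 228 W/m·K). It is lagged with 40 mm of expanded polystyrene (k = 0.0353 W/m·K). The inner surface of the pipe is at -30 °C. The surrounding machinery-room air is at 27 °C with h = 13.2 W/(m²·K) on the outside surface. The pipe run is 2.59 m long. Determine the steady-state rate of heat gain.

Treating each annulus and film as a series resistance:
R_aluminium pipe wall = ln(39.7/35)/(2π×228×2.59) = 3.396×10^-5 K/W
R_expanded polystyrene = ln(79.7/39.7)/(2π×0.0353×2.59) = 1.213 K/W
R_outer film = 1/(h_o·2πr_oL) = 1/(13.2×2π×0.0797×2.59) = 0.05841 K/W
R_total = 1.272 K/W
Q = ΔT/R_total = 57/1.272

Q ≈ 44.8 W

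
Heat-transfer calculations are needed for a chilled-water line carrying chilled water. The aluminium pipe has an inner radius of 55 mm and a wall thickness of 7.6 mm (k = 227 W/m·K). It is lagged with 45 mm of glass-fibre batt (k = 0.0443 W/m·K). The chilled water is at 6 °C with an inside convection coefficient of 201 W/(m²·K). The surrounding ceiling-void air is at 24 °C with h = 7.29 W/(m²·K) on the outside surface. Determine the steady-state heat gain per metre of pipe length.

Treating each annulus and film as a series resistance:
R_inner film = 1/(h_i·2πr₁L) = 1/(201×2π×0.055×1) = 0.0144 K/W
R_aluminium pipe wall = ln(62.6/55)/(2π×227×1) = 9.075×10^-5 K/W
R_glass-fibre batt = ln(107.6/62.6)/(2π×0.0443×1) = 1.946 K/W
R_outer film = 1/(h_o·2πr_oL) = 1/(7.29×2π×0.1076×1) = 0.2029 K/W
R_total = 2.163 K/W
Q = ΔT/R_total = 18/2.163

q′ ≈ 8.32 W/m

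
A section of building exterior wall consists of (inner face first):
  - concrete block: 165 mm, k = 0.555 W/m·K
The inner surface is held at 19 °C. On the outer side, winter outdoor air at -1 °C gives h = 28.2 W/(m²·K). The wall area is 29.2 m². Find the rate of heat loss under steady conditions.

Q ≈ 1760 W

Series thermal resistances:
R_concrete block = L/(kA) = 0.165/(0.555×29.2) = 0.01018 K/W
R_outer film = 1/(h_o·A) = 1/(28.2×29.2) = 0.001214 K/W
R_total = 0.0114 K/W
Q = ΔT / R_total = 20 / 0.0114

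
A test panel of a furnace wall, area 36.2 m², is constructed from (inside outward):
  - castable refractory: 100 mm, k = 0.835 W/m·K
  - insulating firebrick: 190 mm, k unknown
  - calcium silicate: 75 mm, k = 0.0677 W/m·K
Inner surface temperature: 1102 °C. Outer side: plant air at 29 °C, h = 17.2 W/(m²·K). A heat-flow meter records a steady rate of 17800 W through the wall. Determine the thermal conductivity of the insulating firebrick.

k ≈ 0.212 W/(m·K)

Thermal resistances in series:
R_castable refractory = L/(kA) = 0.1/(0.835×36.2) = 0.003308 K/W
R_calcium silicate = L/(kA) = 0.075/(0.0677×36.2) = 0.0306 K/W
R_outer film = 1/(h_o·A) = 1/(17.2×36.2) = 0.001606 K/W
Sum of known resistances R_other = 0.03552 K/W
Total R = ΔT/Q = 1073/17800 = 0.06028 K/W
R_insulating firebrick = R_total − R_other = 0.02476 K/W
k = L/(R·A) = 0.19/(0.02476×36.2)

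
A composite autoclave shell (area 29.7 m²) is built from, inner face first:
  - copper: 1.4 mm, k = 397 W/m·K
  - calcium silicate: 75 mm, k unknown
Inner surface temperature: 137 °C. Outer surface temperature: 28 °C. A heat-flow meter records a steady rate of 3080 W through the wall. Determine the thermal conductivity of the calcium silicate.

Model the wall as resistances in series:
R_copper = L/(kA) = 0.0014/(397×29.7) = 1.187×10^-7 K/W
Sum of known resistances R_other = 1.187×10^-7 K/W
Total R = ΔT/Q = 109/3080 = 0.03539 K/W
R_calcium silicate = R_total − R_other = 0.03539 K/W
k = L/(R·A) = 0.075/(0.03539×29.7)

k ≈ 0.0714 W/(m·K)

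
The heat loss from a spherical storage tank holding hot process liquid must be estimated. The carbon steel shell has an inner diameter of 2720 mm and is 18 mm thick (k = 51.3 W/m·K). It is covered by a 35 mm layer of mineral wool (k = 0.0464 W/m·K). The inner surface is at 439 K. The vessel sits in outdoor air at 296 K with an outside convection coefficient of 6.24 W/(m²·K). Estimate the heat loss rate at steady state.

Radial (spherical) resistances in series:
R_carbon steel shell = (1/1.36 − 1/1.378)/(4π×51.3) = 1.49×10^-5 K/W
R_mineral wool = (1/1.378 − 1/1.413)/(4π×0.0464) = 0.03083 K/W
R_outer film = 1/(h·4πr_o²) = 1/(6.24×4π×1.413²) = 0.006387 K/W
R_total = 0.03723 K/W
Q = ΔT/R_total = 143/0.03723

Q ≈ 3840 W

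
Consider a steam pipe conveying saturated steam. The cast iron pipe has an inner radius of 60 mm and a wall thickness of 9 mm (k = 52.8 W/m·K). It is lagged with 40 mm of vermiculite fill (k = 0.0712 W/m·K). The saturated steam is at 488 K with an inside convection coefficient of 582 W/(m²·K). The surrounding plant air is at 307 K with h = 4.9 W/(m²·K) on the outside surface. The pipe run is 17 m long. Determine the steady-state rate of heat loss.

Q ≈ 2320 W

Cylindrical conduction, so R = ln(r₂/r₁)/(2πkL) per layer, in series:
R_inner film = 1/(h_i·2πr₁L) = 1/(582×2π×0.06×17) = 2.681×10^-4 K/W
R_cast iron pipe wall = ln(69/60)/(2π×52.8×17) = 2.478×10^-5 K/W
R_vermiculite fill = ln(109/69)/(2π×0.0712×17) = 0.06012 K/W
R_outer film = 1/(h_o·2πr_oL) = 1/(4.9×2π×0.109×17) = 0.01753 K/W
R_total = 0.07794 K/W
Q = ΔT/R_total = 181/0.07794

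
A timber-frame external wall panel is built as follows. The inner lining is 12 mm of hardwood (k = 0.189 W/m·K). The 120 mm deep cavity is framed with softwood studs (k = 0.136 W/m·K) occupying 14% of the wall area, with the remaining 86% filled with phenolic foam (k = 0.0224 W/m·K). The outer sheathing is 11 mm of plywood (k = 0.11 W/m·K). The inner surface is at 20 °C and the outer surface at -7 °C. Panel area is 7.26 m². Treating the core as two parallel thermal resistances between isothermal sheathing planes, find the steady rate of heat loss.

Sheathing layers in series; stud and cavity paths in parallel between them.
R_inner = 0.012/(0.189×7.26) = 0.008745 K/W
R_stud  = 0.12/(0.136×0.14×7.26) = 0.8681 K/W
R_cav   = 0.12/(0.0224×0.86×7.26) = 0.858 K/W
1/R_core = 1/R_stud + 1/R_cav → R_core = 0.4315 K/W
R_outer = 0.011/(0.11×7.26) = 0.01377 K/W
R_total = 0.454 K/W
Q = ΔT/R_total = 27/0.454

Q ≈ 59.5 W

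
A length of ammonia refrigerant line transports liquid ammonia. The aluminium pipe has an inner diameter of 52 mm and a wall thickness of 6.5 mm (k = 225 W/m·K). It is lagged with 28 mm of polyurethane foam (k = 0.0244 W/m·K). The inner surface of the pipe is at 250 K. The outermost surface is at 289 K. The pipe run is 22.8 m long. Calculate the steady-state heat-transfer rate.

Q ≈ 219 W

Radial resistances (cylindrical: R_cond = ln(r_o/r_i)/(2πkL), R_conv = 1/(h·2πrL)):
R_aluminium pipe wall = ln(32.5/26)/(2π×225×22.8) = 6.923×10^-6 K/W
R_polyurethane foam = ln(60.5/32.5)/(2π×0.0244×22.8) = 0.1778 K/W
R_total = 0.1778 K/W
Q = ΔT/R_total = 39/0.1778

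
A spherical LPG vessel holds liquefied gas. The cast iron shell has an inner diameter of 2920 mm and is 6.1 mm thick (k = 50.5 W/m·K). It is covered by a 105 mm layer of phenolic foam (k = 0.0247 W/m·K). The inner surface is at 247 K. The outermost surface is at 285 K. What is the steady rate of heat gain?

Q ≈ 259 W

Each spherical layer contributes R = (1/r_i − 1/r_o)/(4πk):
R_cast iron shell = (1/1.46 − 1/1.4661)/(4π×50.5) = 4.491×10^-6 K/W
R_phenolic foam = (1/1.4661 − 1/1.5711)/(4π×0.0247) = 0.1469 K/W
R_total = 0.1469 K/W
Q = ΔT/R_total = 38/0.1469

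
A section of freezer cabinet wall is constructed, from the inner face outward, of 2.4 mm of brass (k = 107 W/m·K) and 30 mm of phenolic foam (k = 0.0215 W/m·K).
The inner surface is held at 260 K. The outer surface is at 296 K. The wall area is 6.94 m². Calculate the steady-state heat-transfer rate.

Q ≈ 179 W

Thermal resistances in series:
R_brass = L/(kA) = 0.0024/(107×6.94) = 3.232×10^-6 K/W
R_phenolic foam = L/(kA) = 0.03/(0.0215×6.94) = 0.2011 K/W
R_total = 0.2011 K/W
Q = ΔT / R_total = 36 / 0.2011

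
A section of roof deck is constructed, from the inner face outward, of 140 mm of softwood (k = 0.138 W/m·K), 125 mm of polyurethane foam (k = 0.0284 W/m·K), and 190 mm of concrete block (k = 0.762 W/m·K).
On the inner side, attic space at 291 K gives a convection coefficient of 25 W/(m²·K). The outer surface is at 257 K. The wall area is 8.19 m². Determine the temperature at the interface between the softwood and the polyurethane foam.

T ≈ 285 K

Model the wall as resistances in series:
R_inner film = 1/(h_i·A) = 1/(25×8.19) = 0.004884 K/W
R_softwood = L/(kA) = 0.14/(0.138×8.19) = 0.1239 K/W
R_polyurethane foam = L/(kA) = 0.125/(0.0284×8.19) = 0.5374 K/W
R_concrete block = L/(kA) = 0.19/(0.762×8.19) = 0.03044 K/W
R_total = 0.6966 K/W;  Q = ΔT/R_total = 34/0.6966 = 48.81 W
T_interface = T_inner − Q·ΣR(inner→interface) = 291 − 48.8×0.1288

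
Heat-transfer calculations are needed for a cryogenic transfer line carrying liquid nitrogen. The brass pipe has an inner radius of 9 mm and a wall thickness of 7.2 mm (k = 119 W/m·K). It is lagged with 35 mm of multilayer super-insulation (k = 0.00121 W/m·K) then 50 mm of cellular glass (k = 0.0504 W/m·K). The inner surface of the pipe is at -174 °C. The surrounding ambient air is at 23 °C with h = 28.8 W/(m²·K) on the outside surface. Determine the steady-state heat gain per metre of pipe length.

Cylindrical conduction, so R = ln(r₂/r₁)/(2πkL) per layer, in series:
R_brass pipe wall = ln(16.2/9)/(2π×119×1) = 7.861×10^-4 K/W
R_multilayer super-insulation = ln(51.2/16.2)/(2π×0.00121×1) = 151.4 K/W
R_cellular glass = ln(101.2/51.2)/(2π×0.0504×1) = 2.152 K/W
R_outer film = 1/(h_o·2πr_oL) = 1/(28.8×2π×0.1012×1) = 0.05461 K/W
R_total = 153.6 K/W
Q = ΔT/R_total = 197/153.6

q′ ≈ 1.28 W/m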